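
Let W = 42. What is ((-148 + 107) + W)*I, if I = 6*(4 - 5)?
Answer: -6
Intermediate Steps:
I = -6 (I = 6*(-1) = -6)
((-148 + 107) + W)*I = ((-148 + 107) + 42)*(-6) = (-41 + 42)*(-6) = 1*(-6) = -6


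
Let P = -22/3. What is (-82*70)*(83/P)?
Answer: 714630/11 ≈ 64966.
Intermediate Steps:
P = -22/3 (P = -22*1/3 = -22/3 ≈ -7.3333)
(-82*70)*(83/P) = (-82*70)*(83/(-22/3)) = -476420*(-3)/22 = -5740*(-249/22) = 714630/11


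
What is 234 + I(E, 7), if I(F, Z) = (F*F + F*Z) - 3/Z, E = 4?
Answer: 1943/7 ≈ 277.57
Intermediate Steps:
I(F, Z) = F**2 - 3/Z + F*Z (I(F, Z) = (F**2 + F*Z) - 3/Z = F**2 - 3/Z + F*Z)
234 + I(E, 7) = 234 + (-3 + 4*7*(4 + 7))/7 = 234 + (-3 + 4*7*11)/7 = 234 + (-3 + 308)/7 = 234 + (1/7)*305 = 234 + 305/7 = 1943/7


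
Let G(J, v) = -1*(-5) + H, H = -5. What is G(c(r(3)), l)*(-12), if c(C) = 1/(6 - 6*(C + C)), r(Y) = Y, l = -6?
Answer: 0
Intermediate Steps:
c(C) = 1/(6 - 12*C)
G(J, v) = 0 (G(J, v) = -1*(-5) - 5 = 5 - 5 = 0)
G(c(r(3)), l)*(-12) = 0*(-12) = 0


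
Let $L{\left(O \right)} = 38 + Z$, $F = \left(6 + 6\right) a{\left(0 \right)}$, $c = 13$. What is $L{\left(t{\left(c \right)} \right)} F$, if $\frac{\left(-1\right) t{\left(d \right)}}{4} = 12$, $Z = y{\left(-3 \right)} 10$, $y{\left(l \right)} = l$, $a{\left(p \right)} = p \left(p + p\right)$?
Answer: $0$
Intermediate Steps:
$a{\left(p \right)} = 2 p^{2}$ ($a{\left(p \right)} = p 2 p = 2 p^{2}$)
$Z = -30$ ($Z = \left(-3\right) 10 = -30$)
$t{\left(d \right)} = -48$ ($t{\left(d \right)} = \left(-4\right) 12 = -48$)
$F = 0$ ($F = \left(6 + 6\right) 2 \cdot 0^{2} = 12 \cdot 2 \cdot 0 = 12 \cdot 0 = 0$)
$L{\left(O \right)} = 8$ ($L{\left(O \right)} = 38 - 30 = 8$)
$L{\left(t{\left(c \right)} \right)} F = 8 \cdot 0 = 0$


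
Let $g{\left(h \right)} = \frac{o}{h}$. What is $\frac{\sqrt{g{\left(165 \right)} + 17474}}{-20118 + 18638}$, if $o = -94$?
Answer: $- \frac{\sqrt{118928535}}{122100} \approx -0.089316$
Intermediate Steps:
$g{\left(h \right)} = - \frac{94}{h}$
$\frac{\sqrt{g{\left(165 \right)} + 17474}}{-20118 + 18638} = \frac{\sqrt{- \frac{94}{165} + 17474}}{-20118 + 18638} = \frac{\sqrt{\left(-94\right) \frac{1}{165} + 17474}}{-1480} = \sqrt{- \frac{94}{165} + 17474} \left(- \frac{1}{1480}\right) = \sqrt{\frac{2883116}{165}} \left(- \frac{1}{1480}\right) = \frac{2 \sqrt{118928535}}{165} \left(- \frac{1}{1480}\right) = - \frac{\sqrt{118928535}}{122100}$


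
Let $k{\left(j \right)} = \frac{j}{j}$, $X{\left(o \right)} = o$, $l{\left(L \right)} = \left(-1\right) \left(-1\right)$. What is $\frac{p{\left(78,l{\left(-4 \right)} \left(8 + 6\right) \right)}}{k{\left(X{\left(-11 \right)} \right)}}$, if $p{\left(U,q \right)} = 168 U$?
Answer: $13104$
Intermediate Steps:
$l{\left(L \right)} = 1$
$k{\left(j \right)} = 1$
$\frac{p{\left(78,l{\left(-4 \right)} \left(8 + 6\right) \right)}}{k{\left(X{\left(-11 \right)} \right)}} = \frac{168 \cdot 78}{1} = 13104 \cdot 1 = 13104$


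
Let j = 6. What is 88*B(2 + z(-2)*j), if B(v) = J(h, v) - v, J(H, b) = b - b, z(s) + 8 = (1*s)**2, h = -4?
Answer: 1936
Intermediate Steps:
z(s) = -8 + s**2 (z(s) = -8 + (1*s)**2 = -8 + s**2)
J(H, b) = 0
B(v) = -v (B(v) = 0 - v = -v)
88*B(2 + z(-2)*j) = 88*(-(2 + (-8 + (-2)**2)*6)) = 88*(-(2 + (-8 + 4)*6)) = 88*(-(2 - 4*6)) = 88*(-(2 - 24)) = 88*(-1*(-22)) = 88*22 = 1936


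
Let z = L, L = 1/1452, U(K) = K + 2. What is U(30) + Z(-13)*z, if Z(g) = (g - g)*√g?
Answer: 32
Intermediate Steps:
U(K) = 2 + K
L = 1/1452 ≈ 0.00068871
z = 1/1452 ≈ 0.00068871
Z(g) = 0 (Z(g) = 0*√g = 0)
U(30) + Z(-13)*z = (2 + 30) + 0*(1/1452) = 32 + 0 = 32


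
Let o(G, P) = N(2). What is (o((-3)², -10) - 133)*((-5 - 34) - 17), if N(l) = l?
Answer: 7336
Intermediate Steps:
o(G, P) = 2
(o((-3)², -10) - 133)*((-5 - 34) - 17) = (2 - 133)*((-5 - 34) - 17) = -131*(-39 - 17) = -131*(-56) = 7336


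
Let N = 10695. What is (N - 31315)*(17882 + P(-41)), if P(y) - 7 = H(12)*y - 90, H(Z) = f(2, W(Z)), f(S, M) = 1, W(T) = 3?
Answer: -366169960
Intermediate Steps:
H(Z) = 1
P(y) = -83 + y (P(y) = 7 + (1*y - 90) = 7 + (y - 90) = 7 + (-90 + y) = -83 + y)
(N - 31315)*(17882 + P(-41)) = (10695 - 31315)*(17882 + (-83 - 41)) = -20620*(17882 - 124) = -20620*17758 = -366169960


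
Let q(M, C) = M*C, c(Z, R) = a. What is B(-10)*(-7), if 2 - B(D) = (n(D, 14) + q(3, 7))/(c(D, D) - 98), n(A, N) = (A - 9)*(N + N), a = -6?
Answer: 2121/104 ≈ 20.394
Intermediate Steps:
n(A, N) = 2*N*(-9 + A) (n(A, N) = (-9 + A)*(2*N) = 2*N*(-9 + A))
c(Z, R) = -6
q(M, C) = C*M
B(D) = -23/104 + 7*D/26 (B(D) = 2 - (2*14*(-9 + D) + 7*3)/(-6 - 98) = 2 - ((-252 + 28*D) + 21)/(-104) = 2 - (-231 + 28*D)*(-1)/104 = 2 - (231/104 - 7*D/26) = 2 + (-231/104 + 7*D/26) = -23/104 + 7*D/26)
B(-10)*(-7) = (-23/104 + (7/26)*(-10))*(-7) = (-23/104 - 35/13)*(-7) = -303/104*(-7) = 2121/104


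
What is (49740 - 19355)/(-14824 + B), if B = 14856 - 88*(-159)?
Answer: 30385/14024 ≈ 2.1666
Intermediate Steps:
B = 28848 (B = 14856 + 13992 = 28848)
(49740 - 19355)/(-14824 + B) = (49740 - 19355)/(-14824 + 28848) = 30385/14024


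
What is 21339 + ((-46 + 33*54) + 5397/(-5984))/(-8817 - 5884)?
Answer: 1877198176949/87970784 ≈ 21339.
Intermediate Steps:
21339 + ((-46 + 33*54) + 5397/(-5984))/(-8817 - 5884) = 21339 + ((-46 + 1782) + 5397*(-1/5984))/(-14701) = 21339 + (1736 - 5397/5984)*(-1/14701) = 21339 + (10382827/5984)*(-1/14701) = 21339 - 10382827/87970784 = 1877198176949/87970784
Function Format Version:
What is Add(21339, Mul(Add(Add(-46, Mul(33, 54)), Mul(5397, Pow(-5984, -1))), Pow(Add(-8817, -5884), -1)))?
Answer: Rational(1877198176949, 87970784) ≈ 21339.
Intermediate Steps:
Add(21339, Mul(Add(Add(-46, Mul(33, 54)), Mul(5397, Pow(-5984, -1))), Pow(Add(-8817, -5884), -1))) = Add(21339, Mul(Add(Add(-46, 1782), Mul(5397, Rational(-1, 5984))), Pow(-14701, -1))) = Add(21339, Mul(Add(1736, Rational(-5397, 5984)), Rational(-1, 14701))) = Add(21339, Mul(Rational(10382827, 5984), Rational(-1, 14701))) = Add(21339, Rational(-10382827, 87970784)) = Rational(1877198176949, 87970784)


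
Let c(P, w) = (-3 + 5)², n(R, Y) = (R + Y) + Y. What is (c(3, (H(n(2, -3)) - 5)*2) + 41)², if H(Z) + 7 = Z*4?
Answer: 2025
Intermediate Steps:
n(R, Y) = R + 2*Y
H(Z) = -7 + 4*Z (H(Z) = -7 + Z*4 = -7 + 4*Z)
c(P, w) = 4 (c(P, w) = 2² = 4)
(c(3, (H(n(2, -3)) - 5)*2) + 41)² = (4 + 41)² = 45² = 2025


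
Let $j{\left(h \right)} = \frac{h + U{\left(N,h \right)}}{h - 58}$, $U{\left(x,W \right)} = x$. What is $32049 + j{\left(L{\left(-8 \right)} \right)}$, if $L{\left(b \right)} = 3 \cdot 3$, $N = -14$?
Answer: $\frac{1570406}{49} \approx 32049.0$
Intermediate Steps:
$L{\left(b \right)} = 9$
$j{\left(h \right)} = \frac{-14 + h}{-58 + h}$ ($j{\left(h \right)} = \frac{h - 14}{h - 58} = \frac{-14 + h}{-58 + h}$)
$32049 + j{\left(L{\left(-8 \right)} \right)} = 32049 + \frac{-14 + 9}{-58 + 9} = 32049 + \frac{1}{-49} \left(-5\right) = 32049 - - \frac{5}{49} = 32049 + \frac{5}{49} = \frac{1570406}{49}$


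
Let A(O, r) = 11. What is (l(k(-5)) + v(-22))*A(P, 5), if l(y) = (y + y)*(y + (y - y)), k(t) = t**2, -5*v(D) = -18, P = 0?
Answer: 68948/5 ≈ 13790.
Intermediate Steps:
v(D) = 18/5 (v(D) = -1/5*(-18) = 18/5)
l(y) = 2*y**2 (l(y) = (2*y)*(y + 0) = (2*y)*y = 2*y**2)
(l(k(-5)) + v(-22))*A(P, 5) = (2*((-5)**2)**2 + 18/5)*11 = (2*25**2 + 18/5)*11 = (2*625 + 18/5)*11 = (1250 + 18/5)*11 = (6268/5)*11 = 68948/5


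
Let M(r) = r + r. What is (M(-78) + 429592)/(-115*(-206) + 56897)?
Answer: 429436/80587 ≈ 5.3288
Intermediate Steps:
M(r) = 2*r
(M(-78) + 429592)/(-115*(-206) + 56897) = (2*(-78) + 429592)/(-115*(-206) + 56897) = (-156 + 429592)/(23690 + 56897) = 429436/80587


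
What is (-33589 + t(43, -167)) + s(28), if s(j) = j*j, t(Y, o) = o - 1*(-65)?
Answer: -32907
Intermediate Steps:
t(Y, o) = 65 + o (t(Y, o) = o + 65 = 65 + o)
s(j) = j²
(-33589 + t(43, -167)) + s(28) = (-33589 + (65 - 167)) + 28² = (-33589 - 102) + 784 = -33691 + 784 = -32907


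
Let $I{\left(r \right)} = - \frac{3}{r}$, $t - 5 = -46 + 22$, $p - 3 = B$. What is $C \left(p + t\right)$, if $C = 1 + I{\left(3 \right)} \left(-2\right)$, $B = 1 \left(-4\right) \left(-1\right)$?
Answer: $-36$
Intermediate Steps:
$B = 4$ ($B = \left(-4\right) \left(-1\right) = 4$)
$p = 7$ ($p = 3 + 4 = 7$)
$t = -19$ ($t = 5 + \left(-46 + 22\right) = 5 - 24 = -19$)
$C = 3$ ($C = 1 + - \frac{3}{3} \left(-2\right) = 1 + \left(-3\right) \frac{1}{3} \left(-2\right) = 1 - -2 = 1 + 2 = 3$)
$C \left(p + t\right) = 3 \left(7 - 19\right) = 3 \left(-12\right) = -36$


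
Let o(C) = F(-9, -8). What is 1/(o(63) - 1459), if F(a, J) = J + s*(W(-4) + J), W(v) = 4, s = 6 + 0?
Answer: -1/1491 ≈ -0.00067069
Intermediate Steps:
s = 6
F(a, J) = 24 + 7*J (F(a, J) = J + 6*(4 + J) = J + (24 + 6*J) = 24 + 7*J)
o(C) = -32 (o(C) = 24 + 7*(-8) = 24 - 56 = -32)
1/(o(63) - 1459) = 1/(-32 - 1459) = 1/(-1491) = -1/1491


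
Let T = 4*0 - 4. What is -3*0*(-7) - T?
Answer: 4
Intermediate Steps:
T = -4 (T = 0 - 4 = -4)
-3*0*(-7) - T = -3*0*(-7) - 1*(-4) = 0*(-7) + 4 = 0 + 4 = 4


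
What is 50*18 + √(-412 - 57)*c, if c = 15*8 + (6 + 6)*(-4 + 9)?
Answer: 900 + 180*I*√469 ≈ 900.0 + 3898.2*I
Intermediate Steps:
c = 180 (c = 120 + 12*5 = 120 + 60 = 180)
50*18 + √(-412 - 57)*c = 50*18 + √(-412 - 57)*180 = 900 + √(-469)*180 = 900 + (I*√469)*180 = 900 + 180*I*√469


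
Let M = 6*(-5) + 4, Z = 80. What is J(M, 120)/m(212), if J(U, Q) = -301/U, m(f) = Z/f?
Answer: 15953/520 ≈ 30.679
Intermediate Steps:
m(f) = 80/f
M = -26 (M = -30 + 4 = -26)
J(M, 120)/m(212) = (-301/(-26))/((80/212)) = (-301*(-1/26))/((80*(1/212))) = 301/(26*(20/53)) = (301/26)*(53/20) = 15953/520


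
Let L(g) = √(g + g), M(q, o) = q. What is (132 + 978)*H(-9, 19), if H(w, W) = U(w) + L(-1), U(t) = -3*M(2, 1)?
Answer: -6660 + 1110*I*√2 ≈ -6660.0 + 1569.8*I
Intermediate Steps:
U(t) = -6 (U(t) = -3*2 = -6)
L(g) = √2*√g (L(g) = √(2*g) = √2*√g)
H(w, W) = -6 + I*√2 (H(w, W) = -6 + √2*√(-1) = -6 + √2*I = -6 + I*√2)
(132 + 978)*H(-9, 19) = (132 + 978)*(-6 + I*√2) = 1110*(-6 + I*√2) = -6660 + 1110*I*√2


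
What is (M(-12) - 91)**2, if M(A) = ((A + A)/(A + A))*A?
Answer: 10609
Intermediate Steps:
M(A) = A (M(A) = ((2*A)/((2*A)))*A = ((2*A)*(1/(2*A)))*A = 1*A = A)
(M(-12) - 91)**2 = (-12 - 91)**2 = (-103)**2 = 10609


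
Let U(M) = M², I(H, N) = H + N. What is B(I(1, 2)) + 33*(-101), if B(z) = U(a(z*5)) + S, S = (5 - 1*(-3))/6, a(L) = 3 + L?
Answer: -9023/3 ≈ -3007.7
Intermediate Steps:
S = 4/3 (S = (5 + 3)*(⅙) = 8*(⅙) = 4/3 ≈ 1.3333)
B(z) = 4/3 + (3 + 5*z)² (B(z) = (3 + z*5)² + 4/3 = (3 + 5*z)² + 4/3 = 4/3 + (3 + 5*z)²)
B(I(1, 2)) + 33*(-101) = (4/3 + (3 + 5*(1 + 2))²) + 33*(-101) = (4/3 + (3 + 5*3)²) - 3333 = (4/3 + (3 + 15)²) - 3333 = (4/3 + 18²) - 3333 = (4/3 + 324) - 3333 = 976/3 - 3333 = -9023/3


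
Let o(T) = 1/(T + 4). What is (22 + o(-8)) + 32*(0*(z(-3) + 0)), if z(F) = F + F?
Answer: 87/4 ≈ 21.750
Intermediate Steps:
z(F) = 2*F
o(T) = 1/(4 + T)
(22 + o(-8)) + 32*(0*(z(-3) + 0)) = (22 + 1/(4 - 8)) + 32*(0*(2*(-3) + 0)) = (22 + 1/(-4)) + 32*(0*(-6 + 0)) = (22 - 1/4) + 32*(0*(-6)) = 87/4 + 32*0 = 87/4 + 0 = 87/4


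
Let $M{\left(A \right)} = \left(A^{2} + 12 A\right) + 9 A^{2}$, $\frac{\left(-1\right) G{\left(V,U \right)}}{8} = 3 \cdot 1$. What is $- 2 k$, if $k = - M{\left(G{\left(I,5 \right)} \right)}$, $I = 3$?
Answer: $10944$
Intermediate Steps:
$G{\left(V,U \right)} = -24$ ($G{\left(V,U \right)} = - 8 \cdot 3 \cdot 1 = \left(-8\right) 3 = -24$)
$M{\left(A \right)} = 10 A^{2} + 12 A$
$k = -5472$ ($k = - 2 \left(-24\right) \left(6 + 5 \left(-24\right)\right) = - 2 \left(-24\right) \left(6 - 120\right) = - 2 \left(-24\right) \left(-114\right) = \left(-1\right) 5472 = -5472$)
$- 2 k = \left(-2\right) \left(-5472\right) = 10944$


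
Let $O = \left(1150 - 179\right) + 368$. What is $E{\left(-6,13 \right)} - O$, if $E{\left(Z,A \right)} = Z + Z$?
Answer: $-1351$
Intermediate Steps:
$E{\left(Z,A \right)} = 2 Z$
$O = 1339$ ($O = 971 + 368 = 1339$)
$E{\left(-6,13 \right)} - O = 2 \left(-6\right) - 1339 = -12 - 1339 = -1351$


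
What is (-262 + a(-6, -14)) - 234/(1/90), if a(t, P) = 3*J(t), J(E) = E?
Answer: -21340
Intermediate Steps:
a(t, P) = 3*t
(-262 + a(-6, -14)) - 234/(1/90) = (-262 + 3*(-6)) - 234/(1/90) = (-262 - 18) - 234/1/90 = -280 - 234*90 = -280 - 21060 = -21340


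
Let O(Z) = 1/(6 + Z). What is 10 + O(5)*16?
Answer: 126/11 ≈ 11.455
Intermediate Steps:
10 + O(5)*16 = 10 + 16/(6 + 5) = 10 + 16/11 = 126/11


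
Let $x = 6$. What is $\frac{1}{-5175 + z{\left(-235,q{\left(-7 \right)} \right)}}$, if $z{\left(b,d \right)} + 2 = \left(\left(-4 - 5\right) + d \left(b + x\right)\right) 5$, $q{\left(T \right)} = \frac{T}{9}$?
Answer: $- \frac{9}{38983} \approx -0.00023087$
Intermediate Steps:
$q{\left(T \right)} = \frac{T}{9}$ ($q{\left(T \right)} = T \frac{1}{9} = \frac{T}{9}$)
$z{\left(b,d \right)} = -47 + 5 d \left(6 + b\right)$ ($z{\left(b,d \right)} = -2 + \left(\left(-4 - 5\right) + d \left(b + 6\right)\right) 5 = -2 + \left(\left(-4 - 5\right) + d \left(6 + b\right)\right) 5 = -2 + \left(-9 + d \left(6 + b\right)\right) 5 = -2 + \left(-45 + 5 d \left(6 + b\right)\right) = -47 + 5 d \left(6 + b\right)$)
$\frac{1}{-5175 + z{\left(-235,q{\left(-7 \right)} \right)}} = \frac{1}{-5175 + \left(-47 + 30 \cdot \frac{1}{9} \left(-7\right) + 5 \left(-235\right) \frac{1}{9} \left(-7\right)\right)} = \frac{1}{-5175 + \left(-47 + 30 \left(- \frac{7}{9}\right) + 5 \left(-235\right) \left(- \frac{7}{9}\right)\right)} = \frac{1}{-5175 - - \frac{7592}{9}} = \frac{1}{-5175 + \frac{7592}{9}} = \frac{1}{- \frac{38983}{9}} = - \frac{9}{38983}$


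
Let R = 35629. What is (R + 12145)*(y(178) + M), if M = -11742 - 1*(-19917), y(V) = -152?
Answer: 383290802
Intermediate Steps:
M = 8175 (M = -11742 + 19917 = 8175)
(R + 12145)*(y(178) + M) = (35629 + 12145)*(-152 + 8175) = 47774*8023 = 383290802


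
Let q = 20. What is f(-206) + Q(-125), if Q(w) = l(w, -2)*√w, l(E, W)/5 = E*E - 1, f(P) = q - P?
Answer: 226 + 390600*I*√5 ≈ 226.0 + 8.7341e+5*I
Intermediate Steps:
f(P) = 20 - P
l(E, W) = -5 + 5*E² (l(E, W) = 5*(E*E - 1) = 5*(E² - 1) = 5*(-1 + E²) = -5 + 5*E²)
Q(w) = √w*(-5 + 5*w²) (Q(w) = (-5 + 5*w²)*√w = √w*(-5 + 5*w²))
f(-206) + Q(-125) = (20 - 1*(-206)) + 5*√(-125)*(-1 + (-125)²) = (20 + 206) + 5*(5*I*√5)*(-1 + 15625) = 226 + 5*(5*I*√5)*15624 = 226 + 390600*I*√5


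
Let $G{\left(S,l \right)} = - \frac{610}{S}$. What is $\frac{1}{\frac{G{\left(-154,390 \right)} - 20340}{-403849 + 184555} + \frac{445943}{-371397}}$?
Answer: $- \frac{2090425098762}{2316156929753} \approx -0.90254$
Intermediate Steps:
$\frac{1}{\frac{G{\left(-154,390 \right)} - 20340}{-403849 + 184555} + \frac{445943}{-371397}} = \frac{1}{\frac{- \frac{610}{-154} - 20340}{-403849 + 184555} + \frac{445943}{-371397}} = \frac{1}{\frac{\left(-610\right) \left(- \frac{1}{154}\right) - 20340}{-219294} + 445943 \left(- \frac{1}{371397}\right)} = \frac{1}{\left(\frac{305}{77} - 20340\right) \left(- \frac{1}{219294}\right) - \frac{445943}{371397}} = \frac{1}{\left(- \frac{1565875}{77}\right) \left(- \frac{1}{219294}\right) - \frac{445943}{371397}} = \frac{1}{\frac{1565875}{16885638} - \frac{445943}{371397}} = \frac{1}{- \frac{2316156929753}{2090425098762}} = - \frac{2090425098762}{2316156929753}$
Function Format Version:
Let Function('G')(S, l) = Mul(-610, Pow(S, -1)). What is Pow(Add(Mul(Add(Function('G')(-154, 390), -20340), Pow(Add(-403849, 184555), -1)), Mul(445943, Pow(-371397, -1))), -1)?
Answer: Rational(-2090425098762, 2316156929753) ≈ -0.90254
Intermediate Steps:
Pow(Add(Mul(Add(Function('G')(-154, 390), -20340), Pow(Add(-403849, 184555), -1)), Mul(445943, Pow(-371397, -1))), -1) = Pow(Add(Mul(Add(Mul(-610, Pow(-154, -1)), -20340), Pow(Add(-403849, 184555), -1)), Mul(445943, Pow(-371397, -1))), -1) = Pow(Add(Mul(Add(Mul(-610, Rational(-1, 154)), -20340), Pow(-219294, -1)), Mul(445943, Rational(-1, 371397))), -1) = Pow(Add(Mul(Add(Rational(305, 77), -20340), Rational(-1, 219294)), Rational(-445943, 371397)), -1) = Pow(Add(Mul(Rational(-1565875, 77), Rational(-1, 219294)), Rational(-445943, 371397)), -1) = Pow(Add(Rational(1565875, 16885638), Rational(-445943, 371397)), -1) = Pow(Rational(-2316156929753, 2090425098762), -1) = Rational(-2090425098762, 2316156929753)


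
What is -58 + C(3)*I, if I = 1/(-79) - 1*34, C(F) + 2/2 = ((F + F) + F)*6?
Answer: -146993/79 ≈ -1860.7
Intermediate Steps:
C(F) = -1 + 18*F (C(F) = -1 + ((F + F) + F)*6 = -1 + (2*F + F)*6 = -1 + (3*F)*6 = -1 + 18*F)
I = -2687/79 (I = -1/79 - 34 = -2687/79 ≈ -34.013)
-58 + C(3)*I = -58 + (-1 + 18*3)*(-2687/79) = -58 + (-1 + 54)*(-2687/79) = -58 + 53*(-2687/79) = -58 - 142411/79 = -146993/79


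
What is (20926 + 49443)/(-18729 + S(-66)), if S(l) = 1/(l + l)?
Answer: -9288708/2472229 ≈ -3.7572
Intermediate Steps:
S(l) = 1/(2*l)
(20926 + 49443)/(-18729 + S(-66)) = (20926 + 49443)/(-18729 + (½)/(-66)) = 70369/(-18729 + (½)*(-1/66)) = 70369/(-18729 - 1/132) = 70369/(-2472229/132) = 70369*(-132/2472229) = -9288708/2472229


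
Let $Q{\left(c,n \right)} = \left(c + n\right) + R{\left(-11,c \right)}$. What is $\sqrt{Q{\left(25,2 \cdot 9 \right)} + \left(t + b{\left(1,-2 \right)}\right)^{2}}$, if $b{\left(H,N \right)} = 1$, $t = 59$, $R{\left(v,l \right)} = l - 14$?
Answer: $3 \sqrt{406} \approx 60.448$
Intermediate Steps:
$R{\left(v,l \right)} = -14 + l$
$Q{\left(c,n \right)} = -14 + n + 2 c$ ($Q{\left(c,n \right)} = \left(c + n\right) + \left(-14 + c\right) = -14 + n + 2 c$)
$\sqrt{Q{\left(25,2 \cdot 9 \right)} + \left(t + b{\left(1,-2 \right)}\right)^{2}} = \sqrt{\left(-14 + 2 \cdot 9 + 2 \cdot 25\right) + \left(59 + 1\right)^{2}} = \sqrt{\left(-14 + 18 + 50\right) + 60^{2}} = \sqrt{54 + 3600} = \sqrt{3654} = 3 \sqrt{406}$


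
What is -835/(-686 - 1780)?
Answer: 835/2466 ≈ 0.33860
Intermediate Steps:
-835/(-686 - 1780) = -835/(-2466) = -835*(-1/2466) = 835/2466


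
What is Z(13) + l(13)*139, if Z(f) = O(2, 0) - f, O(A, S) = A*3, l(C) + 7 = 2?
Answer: -702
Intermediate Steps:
l(C) = -5 (l(C) = -7 + 2 = -5)
O(A, S) = 3*A
Z(f) = 6 - f (Z(f) = 3*2 - f = 6 - f)
Z(13) + l(13)*139 = (6 - 1*13) - 5*139 = (6 - 13) - 695 = -7 - 695 = -702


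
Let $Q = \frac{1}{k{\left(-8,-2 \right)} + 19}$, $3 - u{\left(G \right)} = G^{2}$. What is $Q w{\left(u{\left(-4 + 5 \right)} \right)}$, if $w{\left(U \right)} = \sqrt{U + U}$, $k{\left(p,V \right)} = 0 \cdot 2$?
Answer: $\frac{2}{19} \approx 0.10526$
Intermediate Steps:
$k{\left(p,V \right)} = 0$
$u{\left(G \right)} = 3 - G^{2}$
$w{\left(U \right)} = \sqrt{2} \sqrt{U}$ ($w{\left(U \right)} = \sqrt{2 U} = \sqrt{2} \sqrt{U}$)
$Q = \frac{1}{19}$ ($Q = \frac{1}{0 + 19} = \frac{1}{19} \approx 0.052632$)
$Q w{\left(u{\left(-4 + 5 \right)} \right)} = \frac{\sqrt{2} \sqrt{3 - \left(-4 + 5\right)^{2}}}{19} = \frac{\sqrt{2} \sqrt{3 - 1^{2}}}{19} = \frac{\sqrt{2} \sqrt{3 - 1}}{19} = \frac{\sqrt{2} \sqrt{2}}{19} = \frac{1}{19} \cdot 2 = \frac{2}{19}$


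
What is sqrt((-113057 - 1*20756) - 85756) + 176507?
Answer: 176507 + 7*I*sqrt(4481) ≈ 1.7651e+5 + 468.58*I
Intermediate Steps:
sqrt((-113057 - 1*20756) - 85756) + 176507 = sqrt((-113057 - 20756) - 85756) + 176507 = sqrt(-133813 - 85756) + 176507 = sqrt(-219569) + 176507 = 7*I*sqrt(4481) + 176507 = 176507 + 7*I*sqrt(4481)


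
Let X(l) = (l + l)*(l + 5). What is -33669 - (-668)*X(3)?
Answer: -1605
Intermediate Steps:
X(l) = 2*l*(5 + l) (X(l) = (2*l)*(5 + l) = 2*l*(5 + l))
-33669 - (-668)*X(3) = -33669 - (-668)*2*3*(5 + 3) = -33669 - (-668)*2*3*8 = -33669 - (-668)*48 = -33669 - 1*(-32064) = -33669 + 32064 = -1605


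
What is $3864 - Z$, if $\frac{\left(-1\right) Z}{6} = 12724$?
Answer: $80208$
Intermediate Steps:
$Z = -76344$ ($Z = \left(-6\right) 12724 = -76344$)
$3864 - Z = 3864 - -76344 = 3864 + 76344 = 80208$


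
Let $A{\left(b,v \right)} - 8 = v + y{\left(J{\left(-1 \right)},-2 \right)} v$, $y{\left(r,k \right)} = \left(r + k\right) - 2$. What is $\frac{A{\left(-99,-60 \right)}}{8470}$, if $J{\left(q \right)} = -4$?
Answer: $\frac{214}{4235} \approx 0.050531$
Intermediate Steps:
$y{\left(r,k \right)} = -2 + k + r$ ($y{\left(r,k \right)} = \left(k + r\right) - 2 = -2 + k + r$)
$A{\left(b,v \right)} = 8 - 7 v$ ($A{\left(b,v \right)} = 8 + \left(v + \left(-2 - 2 - 4\right) v\right) = 8 + \left(v - 8 v\right) = 8 - 7 v$)
$\frac{A{\left(-99,-60 \right)}}{8470} = \frac{8 - -420}{8470} = \left(8 + 420\right) \frac{1}{8470} = 428 \cdot \frac{1}{8470} = \frac{214}{4235}$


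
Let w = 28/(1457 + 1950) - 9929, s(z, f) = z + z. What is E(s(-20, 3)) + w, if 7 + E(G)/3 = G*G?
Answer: -17546022/3407 ≈ -5150.0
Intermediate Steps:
s(z, f) = 2*z
E(G) = -21 + 3*G² (E(G) = -21 + 3*(G*G) = -21 + 3*G²)
w = -33828075/3407 (w = 28/3407 - 9929 = -33828075/3407 ≈ -9929.0)
E(s(-20, 3)) + w = (-21 + 3*(2*(-20))²) - 33828075/3407 = (-21 + 3*(-40)²) - 33828075/3407 = (-21 + 3*1600) - 33828075/3407 = (-21 + 4800) - 33828075/3407 = 4779 - 33828075/3407 = -17546022/3407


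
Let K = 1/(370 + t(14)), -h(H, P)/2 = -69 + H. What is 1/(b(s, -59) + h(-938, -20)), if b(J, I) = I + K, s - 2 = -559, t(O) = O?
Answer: 384/750721 ≈ 0.00051151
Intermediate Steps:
h(H, P) = 138 - 2*H (h(H, P) = -2*(-69 + H) = 138 - 2*H)
s = -557 (s = 2 - 559 = -557)
K = 1/384 (K = 1/(370 + 14) = 1/384 ≈ 0.0026042)
b(J, I) = 1/384 + I (b(J, I) = I + 1/384 = 1/384 + I)
1/(b(s, -59) + h(-938, -20)) = 1/((1/384 - 59) + (138 - 2*(-938))) = 1/(-22655/384 + (138 + 1876)) = 1/(-22655/384 + 2014) = 1/(750721/384) = 384/750721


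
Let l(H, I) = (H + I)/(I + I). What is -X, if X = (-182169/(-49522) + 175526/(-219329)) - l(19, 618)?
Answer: -834912377/353343972 ≈ -2.3629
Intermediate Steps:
l(H, I) = (H + I)/(2*I) (l(H, I) = (H + I)/((2*I)) = (H + I)*(1/(2*I)) = (H + I)/(2*I))
X = 834912377/353343972 (X = (-182169/(-49522) + 175526/(-219329)) - (19 + 618)/(2*618) = (-182169*(-1/49522) + 175526*(-1/219329)) - 637/(2*618) = (182169/49522 - 1118/1397) - 1*637/1236 = 1645657/571754 - 637/1236 = 834912377/353343972 ≈ 2.3629)
-X = -1*834912377/353343972 = -834912377/353343972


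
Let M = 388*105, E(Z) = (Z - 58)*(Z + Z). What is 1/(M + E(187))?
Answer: 1/88986 ≈ 1.1238e-5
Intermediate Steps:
E(Z) = 2*Z*(-58 + Z) (E(Z) = (-58 + Z)*(2*Z) = 2*Z*(-58 + Z))
M = 40740
1/(M + E(187)) = 1/(40740 + 2*187*(-58 + 187)) = 1/(40740 + 2*187*129) = 1/(40740 + 48246) = 1/88986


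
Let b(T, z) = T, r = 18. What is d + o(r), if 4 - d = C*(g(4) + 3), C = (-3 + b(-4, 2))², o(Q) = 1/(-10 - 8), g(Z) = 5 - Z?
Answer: -3457/18 ≈ -192.06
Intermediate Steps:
o(Q) = -1/18 (o(Q) = 1/(-18) = -1/18)
C = 49 (C = (-3 - 4)² = (-7)² = 49)
d = -192 (d = 4 - 49*((5 - 1*4) + 3) = 4 - 49*((5 - 4) + 3) = 4 - 49*(1 + 3) = 4 - 49*4 = 4 - 1*196 = 4 - 196 = -192)
d + o(r) = -192 - 1/18 = -3457/18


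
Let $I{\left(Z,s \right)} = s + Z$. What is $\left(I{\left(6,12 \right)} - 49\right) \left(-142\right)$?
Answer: $4402$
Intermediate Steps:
$I{\left(Z,s \right)} = Z + s$
$\left(I{\left(6,12 \right)} - 49\right) \left(-142\right) = \left(\left(6 + 12\right) - 49\right) \left(-142\right) = \left(18 - 49\right) \left(-142\right) = \left(-31\right) \left(-142\right) = 4402$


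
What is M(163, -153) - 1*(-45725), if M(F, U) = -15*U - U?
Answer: 48173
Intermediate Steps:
M(F, U) = -16*U
M(163, -153) - 1*(-45725) = -16*(-153) - 1*(-45725) = 2448 + 45725 = 48173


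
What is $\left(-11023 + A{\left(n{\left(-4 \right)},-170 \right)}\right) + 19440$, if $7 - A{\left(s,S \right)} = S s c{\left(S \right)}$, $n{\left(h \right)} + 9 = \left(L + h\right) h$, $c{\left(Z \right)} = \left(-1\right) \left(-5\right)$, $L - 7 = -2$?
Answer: $-2626$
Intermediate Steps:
$L = 5$ ($L = 7 - 2 = 5$)
$c{\left(Z \right)} = 5$
$n{\left(h \right)} = -9 + h \left(5 + h\right)$ ($n{\left(h \right)} = -9 + \left(5 + h\right) h = -9 + h \left(5 + h\right)$)
$A{\left(s,S \right)} = 7 - 5 S s$ ($A{\left(s,S \right)} = 7 - S s 5 = 7 - 5 S s$)
$\left(-11023 + A{\left(n{\left(-4 \right)},-170 \right)}\right) + 19440 = \left(-11023 + \left(7 - - 850 \left(-9 + \left(-4\right)^{2} + 5 \left(-4\right)\right)\right)\right) + 19440 = \left(-11023 + \left(7 - - 850 \left(-9 + 16 - 20\right)\right)\right) + 19440 = \left(-11023 + \left(7 - \left(-850\right) \left(-13\right)\right)\right) + 19440 = \left(-11023 + \left(7 - 11050\right)\right) + 19440 = \left(-11023 - 11043\right) + 19440 = -22066 + 19440 = -2626$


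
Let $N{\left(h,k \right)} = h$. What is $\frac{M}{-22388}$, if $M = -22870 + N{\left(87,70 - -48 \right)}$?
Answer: $\frac{22783}{22388} \approx 1.0176$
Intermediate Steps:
$M = -22783$ ($M = -22870 + 87 = -22783$)
$\frac{M}{-22388} = - \frac{22783}{-22388} = \left(-22783\right) \left(- \frac{1}{22388}\right) = \frac{22783}{22388}$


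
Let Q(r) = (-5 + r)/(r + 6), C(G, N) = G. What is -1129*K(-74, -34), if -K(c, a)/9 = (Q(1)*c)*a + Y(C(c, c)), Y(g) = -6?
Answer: -102687066/7 ≈ -1.4670e+7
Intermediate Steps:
Q(r) = (-5 + r)/(6 + r)
K(c, a) = 54 + 36*a*c/7 (K(c, a) = -9*((((-5 + 1)/(6 + 1))*c)*a - 6) = -9*(((-4/7)*c)*a - 6) = -9*((((⅐)*(-4))*c)*a - 6) = -9*((-4*c/7)*a - 6) = -9*(-4*a*c/7 - 6) = -9*(-6 - 4*a*c/7) = 54 + 36*a*c/7)
-1129*K(-74, -34) = -1129*(54 + (36/7)*(-34)*(-74)) = -1129*(54 + 90576/7) = -1129*90954/7 = -102687066/7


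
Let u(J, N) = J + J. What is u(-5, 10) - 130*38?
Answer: -4950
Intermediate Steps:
u(J, N) = 2*J
u(-5, 10) - 130*38 = 2*(-5) - 130*38 = -10 - 4940 = -4950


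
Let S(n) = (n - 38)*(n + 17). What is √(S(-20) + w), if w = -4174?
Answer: 20*I*√10 ≈ 63.246*I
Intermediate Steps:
S(n) = (-38 + n)*(17 + n)
√(S(-20) + w) = √((-646 + (-20)² - 21*(-20)) - 4174) = √((-646 + 400 + 420) - 4174) = √(174 - 4174) = √(-4000) = 20*I*√10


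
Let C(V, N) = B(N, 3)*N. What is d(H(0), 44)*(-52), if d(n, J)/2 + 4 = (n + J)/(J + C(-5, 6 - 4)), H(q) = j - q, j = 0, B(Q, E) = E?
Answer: 8112/25 ≈ 324.48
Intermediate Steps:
C(V, N) = 3*N
H(q) = -q (H(q) = 0 - q = -q)
d(n, J) = -8 + 2*(J + n)/(6 + J) (d(n, J) = -8 + 2*((n + J)/(J + 3*(6 - 4))) = -8 + 2*((J + n)/(J + 3*2)) = -8 + 2*((J + n)/(J + 6)) = -8 + 2*((J + n)/(6 + J)) = -8 + 2*(J + n)/(6 + J))
d(H(0), 44)*(-52) = (2*(-24 - 1*0 - 3*44)/(6 + 44))*(-52) = (2*(-24 + 0 - 132)/50)*(-52) = (2*(1/50)*(-156))*(-52) = -156/25*(-52) = 8112/25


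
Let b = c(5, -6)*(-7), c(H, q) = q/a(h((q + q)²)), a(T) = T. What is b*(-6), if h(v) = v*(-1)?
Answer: 7/4 ≈ 1.7500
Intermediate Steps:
h(v) = -v
c(H, q) = -1/(4*q) (c(H, q) = q/((-(q + q)²)) = q/((-(2*q)²)) = q/((-4*q²)) = q*(-1/(4*q²)) = -1/(4*q))
b = -7/24 (b = -¼/(-6)*(-7) = -¼*(-⅙)*(-7) = (1/24)*(-7) = -7/24 ≈ -0.29167)
b*(-6) = -7/24*(-6) = 7/4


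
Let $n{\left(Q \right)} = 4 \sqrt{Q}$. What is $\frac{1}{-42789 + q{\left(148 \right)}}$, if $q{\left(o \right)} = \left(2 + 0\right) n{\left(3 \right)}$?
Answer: $- \frac{14263}{610299443} - \frac{8 \sqrt{3}}{1830898329} \approx -2.3378 \cdot 10^{-5}$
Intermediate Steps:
$q{\left(o \right)} = 8 \sqrt{3}$ ($q{\left(o \right)} = \left(2 + 0\right) 4 \sqrt{3} = 2 \cdot 4 \sqrt{3} = 8 \sqrt{3}$)
$\frac{1}{-42789 + q{\left(148 \right)}} = \frac{1}{-42789 + 8 \sqrt{3}}$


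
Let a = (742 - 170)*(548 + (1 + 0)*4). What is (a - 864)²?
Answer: 99149414400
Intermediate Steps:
a = 315744 (a = 572*(548 + 1*4) = 572*(548 + 4) = 572*552 = 315744)
(a - 864)² = (315744 - 864)² = 314880² = 99149414400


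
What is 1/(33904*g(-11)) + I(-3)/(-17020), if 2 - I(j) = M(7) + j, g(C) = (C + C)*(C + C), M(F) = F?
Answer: 8209023/69822575680 ≈ 0.00011757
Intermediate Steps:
g(C) = 4*C² (g(C) = (2*C)*(2*C) = 4*C²)
I(j) = -5 - j (I(j) = 2 - (7 + j) = 2 + (-7 - j) = -5 - j)
1/(33904*g(-11)) + I(-3)/(-17020) = 1/(33904*((4*(-11)²))) + (-5 - 1*(-3))/(-17020) = 1/(33904*((4*121))) + (-5 + 3)*(-1/17020) = (1/33904)/484 - 2*(-1/17020) = (1/33904)*(1/484) + 1/8510 = 1/16409536 + 1/8510 = 8209023/69822575680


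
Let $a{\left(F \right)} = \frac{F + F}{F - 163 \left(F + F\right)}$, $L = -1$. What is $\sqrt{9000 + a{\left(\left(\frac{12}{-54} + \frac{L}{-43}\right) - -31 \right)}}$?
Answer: $\frac{29 \sqrt{45214}}{65} \approx 94.868$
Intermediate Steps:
$a{\left(F \right)} = - \frac{2}{325}$ ($a{\left(F \right)} = \frac{2 F}{F - 163 \cdot 2 F} = \frac{2 F}{F - 326 F} = \frac{2 F}{\left(-325\right) F} = 2 F \left(- \frac{1}{325 F}\right) = - \frac{2}{325}$)
$\sqrt{9000 + a{\left(\left(\frac{12}{-54} + \frac{L}{-43}\right) - -31 \right)}} = \sqrt{9000 - \frac{2}{325}} = \sqrt{\frac{2924998}{325}} = \frac{29 \sqrt{45214}}{65}$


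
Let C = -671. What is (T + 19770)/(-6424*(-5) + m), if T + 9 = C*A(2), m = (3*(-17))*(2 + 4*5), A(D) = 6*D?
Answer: 11709/30998 ≈ 0.37773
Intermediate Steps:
m = -1122 (m = -51*(2 + 20) = -51*22 = -1122)
T = -8061 (T = -9 - 4026*2 = -9 - 671*12 = -9 - 8052 = -8061)
(T + 19770)/(-6424*(-5) + m) = (-8061 + 19770)/(-6424*(-5) - 1122) = 11709/(32120 - 1122) = 11709/30998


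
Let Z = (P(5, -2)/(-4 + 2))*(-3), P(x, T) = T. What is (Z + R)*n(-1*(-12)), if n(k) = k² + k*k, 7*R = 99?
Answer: 22464/7 ≈ 3209.1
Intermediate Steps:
R = 99/7 (R = (⅐)*99 = 99/7 ≈ 14.143)
n(k) = 2*k² (n(k) = k² + k² = 2*k²)
Z = -3 (Z = (-2/(-4 + 2))*(-3) = (-2/(-2))*(-3) = -½*(-2)*(-3) = 1*(-3) = -3)
(Z + R)*n(-1*(-12)) = (-3 + 99/7)*(2*(-1*(-12))²) = 78*(2*12²)/7 = 78*(2*144)/7 = (78/7)*288 = 22464/7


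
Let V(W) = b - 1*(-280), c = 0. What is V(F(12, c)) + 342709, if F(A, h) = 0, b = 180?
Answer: 343169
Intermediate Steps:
V(W) = 460 (V(W) = 180 - 1*(-280) = 180 + 280 = 460)
V(F(12, c)) + 342709 = 460 + 342709 = 343169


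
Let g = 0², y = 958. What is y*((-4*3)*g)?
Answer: 0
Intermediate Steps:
g = 0
y*((-4*3)*g) = 958*(-4*3*0) = 958*(-12*0) = 958*0 = 0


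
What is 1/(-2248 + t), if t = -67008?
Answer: -1/69256 ≈ -1.4439e-5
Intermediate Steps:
1/(-2248 + t) = 1/(-2248 - 67008) = 1/(-69256) = -1/69256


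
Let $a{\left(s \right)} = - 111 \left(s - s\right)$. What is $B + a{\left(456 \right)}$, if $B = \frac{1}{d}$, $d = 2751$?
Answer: $\frac{1}{2751} \approx 0.0003635$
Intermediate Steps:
$a{\left(s \right)} = 0$ ($a{\left(s \right)} = \left(-111\right) 0 = 0$)
$B = \frac{1}{2751} \approx 0.0003635$
$B + a{\left(456 \right)} = \frac{1}{2751} + 0 = \frac{1}{2751}$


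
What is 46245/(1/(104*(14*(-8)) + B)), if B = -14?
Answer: -539309190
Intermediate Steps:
46245/(1/(104*(14*(-8)) + B)) = 46245/(1/(104*(14*(-8)) - 14)) = 46245/(1/(104*(-112) - 14)) = 46245/(1/(-11648 - 14)) = 46245/(1/(-11662)) = 46245/(-1/11662) = 46245*(-11662) = -539309190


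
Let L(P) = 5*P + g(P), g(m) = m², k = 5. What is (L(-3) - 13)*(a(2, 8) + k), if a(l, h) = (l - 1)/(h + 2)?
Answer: -969/10 ≈ -96.900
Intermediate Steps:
a(l, h) = (-1 + l)/(2 + h)
L(P) = P² + 5*P (L(P) = 5*P + P² = P² + 5*P)
(L(-3) - 13)*(a(2, 8) + k) = (-3*(5 - 3) - 13)*((-1 + 2)/(2 + 8) + 5) = (-3*2 - 13)*(1/10 + 5) = (-6 - 13)*((⅒)*1 + 5) = -19*(⅒ + 5) = -19*51/10 = -969/10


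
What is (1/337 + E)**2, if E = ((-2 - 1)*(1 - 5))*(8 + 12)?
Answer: 6541736161/113569 ≈ 57601.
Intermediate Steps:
E = 240 (E = -3*(-4)*20 = 12*20 = 240)
(1/337 + E)**2 = (1/337 + 240)**2 = (80881/337)**2 = 6541736161/113569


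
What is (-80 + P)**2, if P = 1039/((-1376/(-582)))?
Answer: 61161741481/473344 ≈ 1.2921e+5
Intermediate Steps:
P = 302349/688 (P = 1039/((-1376*(-1/582))) = 1039/(688/291) = 1039*(291/688) = 302349/688 ≈ 439.46)
(-80 + P)**2 = (-80 + 302349/688)**2 = (247309/688)**2 = 61161741481/473344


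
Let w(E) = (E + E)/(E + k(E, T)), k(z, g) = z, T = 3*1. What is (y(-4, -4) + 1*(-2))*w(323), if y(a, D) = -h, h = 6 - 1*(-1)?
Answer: -9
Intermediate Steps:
T = 3
h = 7 (h = 6 + 1 = 7)
w(E) = 1 (w(E) = (E + E)/(E + E) = (2*E)/((2*E)) = (2*E)*(1/(2*E)) = 1)
y(a, D) = -7 (y(a, D) = -1*7 = -7)
(y(-4, -4) + 1*(-2))*w(323) = (-7 + 1*(-2))*1 = (-7 - 2)*1 = -9*1 = -9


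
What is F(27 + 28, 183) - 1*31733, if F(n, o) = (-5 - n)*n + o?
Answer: -34850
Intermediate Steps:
F(n, o) = o + n*(-5 - n) (F(n, o) = n*(-5 - n) + o = o + n*(-5 - n))
F(27 + 28, 183) - 1*31733 = (183 - (27 + 28)**2 - 5*(27 + 28)) - 1*31733 = (183 - 1*55**2 - 5*55) - 31733 = (183 - 1*3025 - 275) - 31733 = (183 - 3025 - 275) - 31733 = -3117 - 31733 = -34850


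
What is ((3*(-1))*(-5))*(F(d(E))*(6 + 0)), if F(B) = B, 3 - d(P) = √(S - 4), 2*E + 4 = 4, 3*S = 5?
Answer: 270 - 30*I*√21 ≈ 270.0 - 137.48*I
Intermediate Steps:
S = 5/3 (S = (⅓)*5 = 5/3 ≈ 1.6667)
E = 0 (E = -2 + (½)*4 = -2 + 2 = 0)
d(P) = 3 - I*√21/3 (d(P) = 3 - √(5/3 - 4) = 3 - √(-7/3) = 3 - I*√21/3)
((3*(-1))*(-5))*(F(d(E))*(6 + 0)) = ((3*(-1))*(-5))*((3 - I*√21/3)*(6 + 0)) = (-3*(-5))*((3 - I*√21/3)*6) = 15*(18 - 2*I*√21) = 270 - 30*I*√21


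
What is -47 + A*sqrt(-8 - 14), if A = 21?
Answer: -47 + 21*I*sqrt(22) ≈ -47.0 + 98.499*I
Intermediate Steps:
-47 + A*sqrt(-8 - 14) = -47 + 21*sqrt(-8 - 14) = -47 + 21*sqrt(-22) = -47 + 21*(I*sqrt(22)) = -47 + 21*I*sqrt(22)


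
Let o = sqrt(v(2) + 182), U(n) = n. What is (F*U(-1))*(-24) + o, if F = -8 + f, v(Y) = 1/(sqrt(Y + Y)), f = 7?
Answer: -24 + sqrt(730)/2 ≈ -10.491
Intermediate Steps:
v(Y) = sqrt(2)/(2*sqrt(Y)) (v(Y) = 1/(sqrt(2*Y)) = 1/(sqrt(2)*sqrt(Y)) = sqrt(2)/(2*sqrt(Y)))
F = -1 (F = -8 + 7 = -1)
o = sqrt(730)/2 (o = sqrt(sqrt(2)/(2*sqrt(2)) + 182) = sqrt(sqrt(2)*(sqrt(2)/2)/2 + 182) = sqrt(1/2 + 182) = sqrt(365/2) = sqrt(730)/2 ≈ 13.509)
(F*U(-1))*(-24) + o = -1*(-1)*(-24) + sqrt(730)/2 = 1*(-24) + sqrt(730)/2 = -24 + sqrt(730)/2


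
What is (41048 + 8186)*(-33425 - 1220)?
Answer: -1705711930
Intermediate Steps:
(41048 + 8186)*(-33425 - 1220) = 49234*(-34645) = -1705711930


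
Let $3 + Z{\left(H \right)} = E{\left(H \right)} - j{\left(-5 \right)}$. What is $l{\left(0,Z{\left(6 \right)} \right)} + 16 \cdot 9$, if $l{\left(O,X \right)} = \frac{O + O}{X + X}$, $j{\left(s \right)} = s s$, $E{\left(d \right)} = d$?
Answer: $144$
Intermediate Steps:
$j{\left(s \right)} = s^{2}$
$Z{\left(H \right)} = -28 + H$ ($Z{\left(H \right)} = -3 + \left(H - \left(-5\right)^{2}\right) = -3 + \left(H - 25\right) = -3 + \left(-25 + H\right) = -28 + H$)
$l{\left(O,X \right)} = \frac{O}{X}$ ($l{\left(O,X \right)} = \frac{2 O}{2 X} = 2 O \frac{1}{2 X} = \frac{O}{X}$)
$l{\left(0,Z{\left(6 \right)} \right)} + 16 \cdot 9 = \frac{0}{-28 + 6} + 16 \cdot 9 = \frac{0}{-22} + 144 = 0 \left(- \frac{1}{22}\right) + 144 = 0 + 144 = 144$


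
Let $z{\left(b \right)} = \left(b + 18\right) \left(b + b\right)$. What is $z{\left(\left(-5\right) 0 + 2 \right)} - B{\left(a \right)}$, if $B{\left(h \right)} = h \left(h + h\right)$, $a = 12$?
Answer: $-208$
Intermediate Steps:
$z{\left(b \right)} = 2 b \left(18 + b\right)$ ($z{\left(b \right)} = \left(18 + b\right) 2 b = 2 b \left(18 + b\right)$)
$B{\left(h \right)} = 2 h^{2}$ ($B{\left(h \right)} = h 2 h = 2 h^{2}$)
$z{\left(\left(-5\right) 0 + 2 \right)} - B{\left(a \right)} = 2 \left(\left(-5\right) 0 + 2\right) \left(18 + \left(\left(-5\right) 0 + 2\right)\right) - 2 \cdot 12^{2} = 2 \left(0 + 2\right) \left(18 + \left(0 + 2\right)\right) - 2 \cdot 144 = 2 \cdot 2 \left(18 + 2\right) - 288 = 2 \cdot 2 \cdot 20 - 288 = 80 - 288 = -208$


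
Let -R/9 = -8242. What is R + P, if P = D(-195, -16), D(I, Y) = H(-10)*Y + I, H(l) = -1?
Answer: 73999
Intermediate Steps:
R = 74178 (R = -9*(-8242) = 74178)
D(I, Y) = I - Y (D(I, Y) = -Y + I = I - Y)
P = -179 (P = -195 - 1*(-16) = -195 + 16 = -179)
R + P = 74178 - 179 = 73999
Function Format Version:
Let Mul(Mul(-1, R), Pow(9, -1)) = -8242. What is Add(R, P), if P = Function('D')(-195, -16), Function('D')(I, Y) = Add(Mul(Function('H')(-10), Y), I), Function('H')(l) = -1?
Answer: 73999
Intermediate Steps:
R = 74178 (R = Mul(-9, -8242) = 74178)
Function('D')(I, Y) = Add(I, Mul(-1, Y)) (Function('D')(I, Y) = Add(Mul(-1, Y), I) = Add(I, Mul(-1, Y)))
P = -179 (P = Add(-195, Mul(-1, -16)) = Add(-195, 16) = -179)
Add(R, P) = Add(74178, -179) = 73999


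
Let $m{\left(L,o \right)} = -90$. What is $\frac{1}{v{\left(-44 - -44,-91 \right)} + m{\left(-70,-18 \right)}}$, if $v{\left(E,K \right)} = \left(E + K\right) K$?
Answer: $\frac{1}{8191} \approx 0.00012209$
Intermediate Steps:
$v{\left(E,K \right)} = K \left(E + K\right)$
$\frac{1}{v{\left(-44 - -44,-91 \right)} + m{\left(-70,-18 \right)}} = \frac{1}{- 91 \left(\left(-44 - -44\right) - 91\right) - 90} = \frac{1}{- 91 \left(\left(-44 + 44\right) - 91\right) - 90} = \frac{1}{- 91 \left(0 - 91\right) - 90} = \frac{1}{\left(-91\right) \left(-91\right) - 90} = \frac{1}{8281 - 90} = \frac{1}{8191}$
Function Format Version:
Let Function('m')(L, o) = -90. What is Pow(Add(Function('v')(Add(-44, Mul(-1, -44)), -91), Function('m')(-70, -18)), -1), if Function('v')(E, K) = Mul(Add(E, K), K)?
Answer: Rational(1, 8191) ≈ 0.00012209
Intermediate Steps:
Function('v')(E, K) = Mul(K, Add(E, K))
Pow(Add(Function('v')(Add(-44, Mul(-1, -44)), -91), Function('m')(-70, -18)), -1) = Pow(Add(Mul(-91, Add(Add(-44, Mul(-1, -44)), -91)), -90), -1) = Pow(Add(Mul(-91, Add(Add(-44, 44), -91)), -90), -1) = Pow(Add(Mul(-91, Add(0, -91)), -90), -1) = Pow(Add(Mul(-91, -91), -90), -1) = Pow(Add(8281, -90), -1) = Pow(8191, -1) = Rational(1, 8191)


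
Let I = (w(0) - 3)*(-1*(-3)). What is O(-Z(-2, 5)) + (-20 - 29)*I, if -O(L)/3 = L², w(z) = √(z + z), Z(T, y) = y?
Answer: 366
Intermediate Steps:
w(z) = √2*√z (w(z) = √(2*z) = √2*√z)
O(L) = -3*L²
I = -9 (I = (√2*√0 - 3)*(-1*(-3)) = (√2*0 - 3)*3 = (0 - 3)*3 = -3*3 = -9)
O(-Z(-2, 5)) + (-20 - 29)*I = -3*(-1*5)² + (-20 - 29)*(-9) = -3*(-5)² - 49*(-9) = -3*25 + 441 = -75 + 441 = 366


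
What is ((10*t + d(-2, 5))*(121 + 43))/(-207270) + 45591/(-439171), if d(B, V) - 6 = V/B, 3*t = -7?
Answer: -1718822078/19505779965 ≈ -0.088119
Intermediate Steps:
t = -7/3 (t = (⅓)*(-7) = -7/3 ≈ -2.3333)
d(B, V) = 6 + V/B
((10*t + d(-2, 5))*(121 + 43))/(-207270) + 45591/(-439171) = ((10*(-7/3) + (6 + 5/(-2)))*(121 + 43))/(-207270) + 45591/(-439171) = ((-70/3 + (6 + 5*(-½)))*164)*(-1/207270) + 45591*(-1/439171) = ((-70/3 + (6 - 5/2))*164)*(-1/207270) - 45591/439171 = ((-70/3 + 7/2)*164)*(-1/207270) - 45591/439171 = -119/6*164*(-1/207270) - 45591/439171 = -9758/3*(-1/207270) - 45591/439171 = 697/44415 - 45591/439171 = -1718822078/19505779965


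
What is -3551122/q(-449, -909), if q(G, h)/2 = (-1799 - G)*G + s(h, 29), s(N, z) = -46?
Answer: -1775561/606104 ≈ -2.9295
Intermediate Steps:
q(G, h) = -92 + 2*G*(-1799 - G) (q(G, h) = 2*((-1799 - G)*G - 46) = 2*(G*(-1799 - G) - 46) = 2*(-46 + G*(-1799 - G)) = -92 + 2*G*(-1799 - G))
-3551122/q(-449, -909) = -3551122/(-92 - 3598*(-449) - 2*(-449)²) = -3551122/(-92 + 1615502 - 2*201601) = -3551122/(-92 + 1615502 - 403202) = -3551122/1212208 = -3551122*1/1212208 = -1775561/606104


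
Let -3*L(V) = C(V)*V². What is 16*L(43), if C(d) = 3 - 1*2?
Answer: -29584/3 ≈ -9861.3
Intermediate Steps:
C(d) = 1 (C(d) = 3 - 2 = 1)
L(V) = -V²/3
16*L(43) = 16*(-⅓*43²) = 16*(-⅓*1849) = 16*(-1849/3) = -29584/3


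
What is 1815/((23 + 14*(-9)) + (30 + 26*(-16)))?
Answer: -605/163 ≈ -3.7117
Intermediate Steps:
1815/((23 + 14*(-9)) + (30 + 26*(-16))) = 1815/((23 - 126) + (30 - 416)) = 1815/(-103 - 386) = 1815/(-489) = 1815*(-1/489) = -605/163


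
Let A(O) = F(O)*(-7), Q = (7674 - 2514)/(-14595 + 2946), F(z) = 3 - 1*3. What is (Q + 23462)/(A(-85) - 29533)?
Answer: -91101226/114676639 ≈ -0.79442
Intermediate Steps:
F(z) = 0 (F(z) = 3 - 3 = 0)
Q = -1720/3883 (Q = 5160/(-11649) = 5160*(-1/11649) = -1720/3883 ≈ -0.44296)
A(O) = 0 (A(O) = 0*(-7) = 0)
(Q + 23462)/(A(-85) - 29533) = (-1720/3883 + 23462)/(0 - 29533) = (91101226/3883)/(-29533) = (91101226/3883)*(-1/29533) = -91101226/114676639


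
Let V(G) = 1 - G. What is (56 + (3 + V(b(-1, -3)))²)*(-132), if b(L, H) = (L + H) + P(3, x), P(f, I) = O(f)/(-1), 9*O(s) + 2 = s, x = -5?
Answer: -434060/27 ≈ -16076.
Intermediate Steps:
O(s) = -2/9 + s/9
P(f, I) = 2/9 - f/9 (P(f, I) = (-2/9 + f/9)/(-1) = (-2/9 + f/9)*(-1) = 2/9 - f/9)
b(L, H) = -⅑ + H + L (b(L, H) = (L + H) + (2/9 - ⅑*3) = (H + L) + (2/9 - ⅓) = (H + L) - ⅑ = -⅑ + H + L)
(56 + (3 + V(b(-1, -3)))²)*(-132) = (56 + (3 + (1 - (-⅑ - 3 - 1)))²)*(-132) = (56 + (3 + (1 - 1*(-37/9)))²)*(-132) = (56 + (3 + (1 + 37/9))²)*(-132) = (56 + (3 + 46/9)²)*(-132) = (56 + (73/9)²)*(-132) = (56 + 5329/81)*(-132) = (9865/81)*(-132) = -434060/27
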